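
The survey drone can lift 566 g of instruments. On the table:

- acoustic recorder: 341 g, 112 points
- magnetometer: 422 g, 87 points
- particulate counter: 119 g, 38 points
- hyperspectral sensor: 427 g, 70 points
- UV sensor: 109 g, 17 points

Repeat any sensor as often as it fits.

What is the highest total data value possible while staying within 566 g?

Greedy by ratio would take acoustic recorder + particulate counter: 460 g used, total 150.
Dropping acoustic recorder frees 341 g; slotting in 3×particulate counter (357 g) lifts the total to 152 at 476 g.
No other feasible combination exceeds 152.

152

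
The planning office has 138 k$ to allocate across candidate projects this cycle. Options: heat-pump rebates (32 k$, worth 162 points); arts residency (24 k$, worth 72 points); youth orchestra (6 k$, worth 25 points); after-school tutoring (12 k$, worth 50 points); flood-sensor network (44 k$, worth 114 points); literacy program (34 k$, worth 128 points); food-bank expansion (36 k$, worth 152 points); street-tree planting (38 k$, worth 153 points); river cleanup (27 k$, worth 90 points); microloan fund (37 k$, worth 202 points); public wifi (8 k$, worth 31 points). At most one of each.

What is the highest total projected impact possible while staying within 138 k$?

631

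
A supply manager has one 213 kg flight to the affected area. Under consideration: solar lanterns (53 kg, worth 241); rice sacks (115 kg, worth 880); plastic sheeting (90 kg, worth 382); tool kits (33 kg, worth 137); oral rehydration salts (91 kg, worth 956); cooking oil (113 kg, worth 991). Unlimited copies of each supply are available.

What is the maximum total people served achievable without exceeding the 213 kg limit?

1947

The ratio heuristic lands on 2×oral rehydration salts (1912) but leaves 31 kg idle.
Replace oral rehydration salts with cooking oil: the trade gains 35 net, giving 1947 at 204 kg.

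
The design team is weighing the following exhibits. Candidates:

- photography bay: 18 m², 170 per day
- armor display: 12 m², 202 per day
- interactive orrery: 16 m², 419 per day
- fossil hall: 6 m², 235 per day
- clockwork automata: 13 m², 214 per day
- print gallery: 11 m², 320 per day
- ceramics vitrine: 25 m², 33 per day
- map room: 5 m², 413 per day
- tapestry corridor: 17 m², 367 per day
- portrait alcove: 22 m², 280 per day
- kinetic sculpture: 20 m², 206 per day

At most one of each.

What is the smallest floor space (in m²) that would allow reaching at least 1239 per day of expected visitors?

38

Look for the lowest-floor combination reaching 1239.
interactive orrery + fossil hall + print gallery + map room: 1387 expected visitors at 38 m².
Any bundle with less than 38 m² falls short of 1239.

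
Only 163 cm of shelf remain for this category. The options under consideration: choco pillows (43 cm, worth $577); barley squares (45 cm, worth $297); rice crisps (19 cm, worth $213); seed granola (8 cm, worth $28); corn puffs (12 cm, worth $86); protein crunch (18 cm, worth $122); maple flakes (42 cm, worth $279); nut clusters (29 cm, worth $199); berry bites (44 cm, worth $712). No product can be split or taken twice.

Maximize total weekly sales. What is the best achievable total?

1885

Density check — berry bites 16.18, choco pillows 13.42, rice crisps 11.21, corn puffs 7.17 are the best per cm.
Filling by ratio: choco pillows + rice crisps + seed granola + corn puffs + nut clusters + berry bites for 1815, with 8 cm left unused.
Dropping seed granola and nut clusters frees 37 cm; slotting in barley squares (45 cm) lifts the total to 1885 at 163 cm.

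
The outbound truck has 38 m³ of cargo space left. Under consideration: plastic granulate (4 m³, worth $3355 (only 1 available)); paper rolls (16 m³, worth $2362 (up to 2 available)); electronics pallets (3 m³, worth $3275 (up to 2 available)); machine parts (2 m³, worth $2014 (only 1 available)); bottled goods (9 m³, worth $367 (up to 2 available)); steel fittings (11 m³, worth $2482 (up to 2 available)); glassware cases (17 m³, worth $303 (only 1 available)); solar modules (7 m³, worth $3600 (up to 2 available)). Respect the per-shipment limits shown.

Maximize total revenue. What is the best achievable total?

21601

By revenue per m³: electronics pallets 1091.67, machine parts 1007.00, plastic granulate 838.75 lead.
Taking plastic granulate + 2×electronics pallets + machine parts + steel fittings + 2×solar modules: 37 m³ used, 21601 in revenue.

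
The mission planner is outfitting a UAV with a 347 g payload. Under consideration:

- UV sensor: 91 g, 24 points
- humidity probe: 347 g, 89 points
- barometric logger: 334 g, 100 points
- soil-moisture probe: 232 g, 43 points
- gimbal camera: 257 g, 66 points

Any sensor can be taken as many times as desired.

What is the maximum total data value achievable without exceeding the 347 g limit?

By data value per g: barometric logger 0.30, UV sensor 0.26, gimbal camera 0.26, humidity probe 0.26 lead.
The ratio ordering already packs tightly: barometric logger, 334 g, 100.
Nothing else within 347 g beats 100.

100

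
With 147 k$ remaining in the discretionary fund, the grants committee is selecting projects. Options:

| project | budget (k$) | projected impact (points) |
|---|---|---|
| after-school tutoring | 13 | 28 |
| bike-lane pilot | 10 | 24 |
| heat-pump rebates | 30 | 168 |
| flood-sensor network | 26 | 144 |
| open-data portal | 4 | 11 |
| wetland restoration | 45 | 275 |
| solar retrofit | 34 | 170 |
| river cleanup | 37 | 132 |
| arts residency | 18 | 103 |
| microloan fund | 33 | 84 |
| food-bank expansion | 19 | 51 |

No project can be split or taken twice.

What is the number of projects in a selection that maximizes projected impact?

5

Optimal total is 781.
bike-lane pilot + heat-pump rebates + flood-sensor network + wetland restoration + solar retrofit hits 781 at 145 k$.
Any selection reaching 781 contains exactly 5 projects.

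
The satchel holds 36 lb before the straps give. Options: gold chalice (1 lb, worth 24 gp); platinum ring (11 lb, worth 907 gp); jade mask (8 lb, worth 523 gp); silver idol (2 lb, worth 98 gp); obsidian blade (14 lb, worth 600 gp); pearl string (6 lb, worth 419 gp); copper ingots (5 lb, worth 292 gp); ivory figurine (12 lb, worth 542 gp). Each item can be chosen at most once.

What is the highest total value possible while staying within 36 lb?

2264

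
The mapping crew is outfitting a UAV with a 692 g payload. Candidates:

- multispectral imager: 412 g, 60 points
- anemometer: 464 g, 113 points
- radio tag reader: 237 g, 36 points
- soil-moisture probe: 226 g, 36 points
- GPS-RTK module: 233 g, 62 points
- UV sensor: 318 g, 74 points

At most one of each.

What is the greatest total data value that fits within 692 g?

A density-first pass picks GPS-RTK module + UV sensor — 136 at 551 g.
Dropping GPS-RTK module and UV sensor frees 551 g; slotting in anemometer + soil-moisture probe (690 g) lifts the total to 149 at 690 g.
Runner-up GPS-RTK module + UV sensor tops out at 136.

149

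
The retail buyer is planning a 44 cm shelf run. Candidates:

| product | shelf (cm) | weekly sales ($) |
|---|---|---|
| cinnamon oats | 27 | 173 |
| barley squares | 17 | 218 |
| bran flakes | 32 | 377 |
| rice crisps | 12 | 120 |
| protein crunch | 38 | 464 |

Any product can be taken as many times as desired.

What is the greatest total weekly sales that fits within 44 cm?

A density-first pass picks 2×barley squares — 436 at 34 cm.
Dropping 2×barley squares frees 34 cm; slotting in bran flakes + rice crisps (44 cm) lifts the total to 497 at 44 cm.
That's the maximum — no swap from here does better than 497.

497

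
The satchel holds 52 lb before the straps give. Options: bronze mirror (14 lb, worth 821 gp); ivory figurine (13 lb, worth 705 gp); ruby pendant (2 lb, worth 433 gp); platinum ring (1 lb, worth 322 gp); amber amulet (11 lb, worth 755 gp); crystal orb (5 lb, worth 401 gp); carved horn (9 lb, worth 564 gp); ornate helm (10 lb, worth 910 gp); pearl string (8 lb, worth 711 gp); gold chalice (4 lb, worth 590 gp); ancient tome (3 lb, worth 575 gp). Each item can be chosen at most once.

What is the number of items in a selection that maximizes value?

8

Best achievable value is 5001.
For example ivory figurine + ruby pendant + platinum ring + amber amulet + ornate helm + pearl string + gold chalice + ancient tome achieves it, using 52 lb.
Any selection reaching 5001 contains exactly 8 items.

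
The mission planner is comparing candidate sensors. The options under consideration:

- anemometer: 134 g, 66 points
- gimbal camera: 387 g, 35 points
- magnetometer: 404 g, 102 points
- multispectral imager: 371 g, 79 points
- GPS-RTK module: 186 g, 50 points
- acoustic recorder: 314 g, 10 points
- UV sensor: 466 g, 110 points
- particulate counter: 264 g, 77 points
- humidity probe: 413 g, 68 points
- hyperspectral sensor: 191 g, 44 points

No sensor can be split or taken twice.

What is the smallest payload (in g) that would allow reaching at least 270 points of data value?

Minimise g subject to total data value ≥ 270.
anemometer + multispectral imager + GPS-RTK module + particulate counter reaches 272 using 955 g.
Below 955 g the best achievable stays under 270.

955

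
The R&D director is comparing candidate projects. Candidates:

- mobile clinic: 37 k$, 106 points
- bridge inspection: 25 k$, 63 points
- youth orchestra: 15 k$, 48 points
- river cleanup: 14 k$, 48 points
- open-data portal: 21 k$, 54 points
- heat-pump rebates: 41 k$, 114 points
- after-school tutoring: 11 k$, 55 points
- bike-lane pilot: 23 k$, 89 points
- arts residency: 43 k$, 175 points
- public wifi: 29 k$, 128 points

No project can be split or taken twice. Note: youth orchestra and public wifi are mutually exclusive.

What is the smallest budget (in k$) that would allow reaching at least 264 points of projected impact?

Minimise k$ subject to total projected impact ≥ 264.
after-school tutoring + bike-lane pilot + public wifi reaches 272 using 63 k$.
Below 63 k$ the best achievable stays under 264.

63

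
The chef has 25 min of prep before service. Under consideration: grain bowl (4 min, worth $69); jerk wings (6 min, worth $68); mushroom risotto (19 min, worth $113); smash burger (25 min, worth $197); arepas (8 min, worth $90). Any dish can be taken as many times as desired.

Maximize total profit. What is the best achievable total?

414

Taking 6×grain bowl: 24 min used, 414 in profit.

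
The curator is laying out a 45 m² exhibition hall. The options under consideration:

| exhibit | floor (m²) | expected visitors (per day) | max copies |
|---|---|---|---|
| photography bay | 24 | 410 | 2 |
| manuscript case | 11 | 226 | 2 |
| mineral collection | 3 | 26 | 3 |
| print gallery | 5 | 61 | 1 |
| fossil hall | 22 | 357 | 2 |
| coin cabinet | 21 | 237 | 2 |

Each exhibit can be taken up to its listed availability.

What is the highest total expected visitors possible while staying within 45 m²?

The ratio ordering already packs tightly: 2×manuscript case + fossil hall, 44 m², 809.
The spare 1 m² is too small for any remaining exhibit, and no exchange beats 809.

809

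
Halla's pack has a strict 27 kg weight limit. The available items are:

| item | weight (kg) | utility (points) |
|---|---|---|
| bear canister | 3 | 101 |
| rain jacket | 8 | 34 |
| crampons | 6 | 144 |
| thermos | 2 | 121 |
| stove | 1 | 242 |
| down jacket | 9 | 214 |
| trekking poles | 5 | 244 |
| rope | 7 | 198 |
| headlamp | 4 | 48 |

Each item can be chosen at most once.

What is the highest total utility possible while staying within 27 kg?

Ranking by ratio (utility/kg): stove 242.00, thermos 60.50, trekking poles 48.80, bear canister 33.67.
A density-first pass picks bear canister + crampons + thermos + stove + trekking poles + rope — 1050 at 24 kg.
Replace crampons with down jacket: the trade gains 70 net, giving 1120 at 27 kg.
That's the maximum — no swap from here does better than 1120.

1120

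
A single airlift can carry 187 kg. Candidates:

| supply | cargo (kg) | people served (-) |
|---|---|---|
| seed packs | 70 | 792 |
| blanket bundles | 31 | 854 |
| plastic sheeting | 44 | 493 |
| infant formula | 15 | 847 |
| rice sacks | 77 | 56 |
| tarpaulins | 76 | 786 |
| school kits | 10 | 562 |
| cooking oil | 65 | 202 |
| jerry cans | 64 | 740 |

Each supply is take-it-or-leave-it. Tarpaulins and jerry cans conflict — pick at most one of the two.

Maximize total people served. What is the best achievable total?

3548

Filling by ratio: blanket bundles + plastic sheeting + infant formula + school kits + jerry cans for 3496, with 23 kg left unused.
The 64 kg tied up in jerry cans is better spent on seed packs — total rises to 3548 (170 kg).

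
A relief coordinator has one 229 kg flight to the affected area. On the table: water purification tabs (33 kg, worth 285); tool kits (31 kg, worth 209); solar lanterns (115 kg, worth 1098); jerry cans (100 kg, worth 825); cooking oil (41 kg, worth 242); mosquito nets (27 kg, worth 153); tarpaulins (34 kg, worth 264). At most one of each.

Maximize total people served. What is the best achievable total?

1923

By people served per kg: solar lanterns 9.55, water purification tabs 8.64, jerry cans 8.25, tarpaulins 7.76 lead.
Filling by ratio: water purification tabs + tool kits + solar lanterns + tarpaulins for 1856, with 16 kg left unused.
The 98 kg tied up in water purification tabs and tool kits and tarpaulins is better spent on jerry cans — total rises to 1923 (215 kg).
No other feasible combination exceeds 1923.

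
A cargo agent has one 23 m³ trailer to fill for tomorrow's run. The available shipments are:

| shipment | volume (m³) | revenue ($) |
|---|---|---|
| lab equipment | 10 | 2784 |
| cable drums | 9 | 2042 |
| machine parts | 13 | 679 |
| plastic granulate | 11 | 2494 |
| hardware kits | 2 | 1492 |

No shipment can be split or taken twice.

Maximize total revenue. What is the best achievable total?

Density check — hardware kits 746.00, lab equipment 278.40, cable drums 226.89 are the best per m³.
Greedy by ratio would take lab equipment + cable drums + hardware kits: 21 m³ used, total 6318.
The 9 m³ tied up in cable drums is better spent on plastic granulate — total rises to 6770 (23 m³).
No other feasible combination exceeds 6770.

6770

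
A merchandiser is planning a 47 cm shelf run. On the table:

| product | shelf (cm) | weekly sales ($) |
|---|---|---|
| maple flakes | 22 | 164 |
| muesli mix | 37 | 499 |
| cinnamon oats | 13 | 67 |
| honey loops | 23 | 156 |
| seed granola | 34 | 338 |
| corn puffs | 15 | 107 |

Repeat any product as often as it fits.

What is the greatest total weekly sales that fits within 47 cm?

499

Ranking by ratio (weekly sales/cm): muesli mix 13.49, seed granola 9.94, maple flakes 7.45.
Best packing: muesli mix — 37 cm, 499 total.
Nothing else within 47 cm beats 499.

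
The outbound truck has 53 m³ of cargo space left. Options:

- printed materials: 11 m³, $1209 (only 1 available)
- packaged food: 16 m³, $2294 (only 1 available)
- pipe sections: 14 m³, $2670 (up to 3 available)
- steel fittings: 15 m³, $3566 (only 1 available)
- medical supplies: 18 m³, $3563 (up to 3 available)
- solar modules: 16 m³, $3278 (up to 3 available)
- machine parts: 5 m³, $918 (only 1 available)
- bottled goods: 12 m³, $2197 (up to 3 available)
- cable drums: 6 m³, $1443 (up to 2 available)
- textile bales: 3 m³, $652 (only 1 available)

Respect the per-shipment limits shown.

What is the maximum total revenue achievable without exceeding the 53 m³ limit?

By revenue per m³: cable drums 240.50, steel fittings 237.73, textile bales 217.33 lead.
The ratio heuristic lands on steel fittings + solar modules + machine parts + 2×cable drums + textile bales (11300) but leaves 2 m³ idle.
The 16 m³ tied up in solar modules is better spent on medical supplies — total rises to 11585 (53 m³).
That's the maximum — no swap from here does better than 11585.

11585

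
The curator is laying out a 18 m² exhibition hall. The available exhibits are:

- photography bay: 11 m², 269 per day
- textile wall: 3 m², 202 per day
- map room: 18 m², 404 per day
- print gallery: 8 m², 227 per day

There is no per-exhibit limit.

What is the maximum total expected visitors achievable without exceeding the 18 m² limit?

1212

6×textile wall uses 18 of the 18 m² and totals 1212.
Every other selection either busts 18 m² or fails to beat 1212.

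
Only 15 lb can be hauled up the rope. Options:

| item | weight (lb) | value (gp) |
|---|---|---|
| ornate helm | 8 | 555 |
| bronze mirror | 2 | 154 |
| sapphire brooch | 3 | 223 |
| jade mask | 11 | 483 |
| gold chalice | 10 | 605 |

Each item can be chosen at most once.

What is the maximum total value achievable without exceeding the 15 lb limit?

Filling by ratio: ornate helm + bronze mirror + sapphire brooch for 932, with 2 lb left unused.
The 8 lb tied up in ornate helm is better spent on gold chalice — total rises to 982 (15 lb).
An exhaustive check of the 32 subsets confirms 982.

982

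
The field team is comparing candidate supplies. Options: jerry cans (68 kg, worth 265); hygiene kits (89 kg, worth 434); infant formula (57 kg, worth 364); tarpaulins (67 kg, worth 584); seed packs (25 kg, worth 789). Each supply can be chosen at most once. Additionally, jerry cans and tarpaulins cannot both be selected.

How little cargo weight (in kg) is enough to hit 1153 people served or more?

Need the lightest bundle worth ≥ 1153.
Taking infant formula + seed packs gives 1153 (≥ 1153) for 82 kg.
Any bundle with less than 82 kg falls short of 1153.

82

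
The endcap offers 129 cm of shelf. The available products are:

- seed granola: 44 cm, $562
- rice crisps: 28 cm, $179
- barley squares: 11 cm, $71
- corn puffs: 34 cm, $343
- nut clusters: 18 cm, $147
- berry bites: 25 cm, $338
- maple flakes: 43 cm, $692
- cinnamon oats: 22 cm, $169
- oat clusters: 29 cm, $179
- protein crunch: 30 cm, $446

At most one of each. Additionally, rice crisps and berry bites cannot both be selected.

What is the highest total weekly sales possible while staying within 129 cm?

1771

Taking the top-ratio products first gives barley squares + nut clusters + berry bites + maple flakes + protein crunch for 1694 (127 cm).
Replace nut clusters and berry bites with seed granola: the trade gains 77 net, giving 1771 at 128 cm.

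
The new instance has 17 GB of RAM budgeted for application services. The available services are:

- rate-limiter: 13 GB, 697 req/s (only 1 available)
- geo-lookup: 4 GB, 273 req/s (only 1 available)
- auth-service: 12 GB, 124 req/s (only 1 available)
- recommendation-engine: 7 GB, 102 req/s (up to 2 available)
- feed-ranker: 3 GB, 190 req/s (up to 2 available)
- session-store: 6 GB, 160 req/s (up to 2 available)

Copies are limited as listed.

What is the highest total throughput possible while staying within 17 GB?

970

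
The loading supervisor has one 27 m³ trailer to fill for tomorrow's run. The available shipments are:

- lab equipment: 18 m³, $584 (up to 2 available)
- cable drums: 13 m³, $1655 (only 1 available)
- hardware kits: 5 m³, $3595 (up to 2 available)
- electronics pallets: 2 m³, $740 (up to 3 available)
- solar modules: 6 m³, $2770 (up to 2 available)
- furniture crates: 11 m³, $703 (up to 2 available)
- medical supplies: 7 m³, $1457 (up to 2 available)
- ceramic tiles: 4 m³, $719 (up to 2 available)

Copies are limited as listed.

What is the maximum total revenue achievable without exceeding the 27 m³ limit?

14210

2×hardware kits + 2×electronics pallets + 2×solar modules uses 26 of the 27 m³ and totals 14210.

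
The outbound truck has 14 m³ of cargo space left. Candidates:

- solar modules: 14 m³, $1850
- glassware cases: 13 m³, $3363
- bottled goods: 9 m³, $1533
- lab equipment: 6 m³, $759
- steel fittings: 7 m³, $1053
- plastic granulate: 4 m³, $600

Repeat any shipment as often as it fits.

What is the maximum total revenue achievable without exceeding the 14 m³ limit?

3363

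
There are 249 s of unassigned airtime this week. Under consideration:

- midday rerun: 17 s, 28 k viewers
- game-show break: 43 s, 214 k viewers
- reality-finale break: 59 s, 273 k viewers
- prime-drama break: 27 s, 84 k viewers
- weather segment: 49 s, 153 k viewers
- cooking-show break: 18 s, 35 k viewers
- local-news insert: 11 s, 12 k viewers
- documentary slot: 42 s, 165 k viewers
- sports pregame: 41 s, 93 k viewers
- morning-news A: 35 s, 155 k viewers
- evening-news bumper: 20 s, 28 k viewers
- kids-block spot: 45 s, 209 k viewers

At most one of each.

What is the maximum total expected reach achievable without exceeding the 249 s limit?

Game-show break + reality-finale break + cooking-show break + documentary slot + morning-news A + kids-block spot uses 242 of the 249 s and totals 1051.

1051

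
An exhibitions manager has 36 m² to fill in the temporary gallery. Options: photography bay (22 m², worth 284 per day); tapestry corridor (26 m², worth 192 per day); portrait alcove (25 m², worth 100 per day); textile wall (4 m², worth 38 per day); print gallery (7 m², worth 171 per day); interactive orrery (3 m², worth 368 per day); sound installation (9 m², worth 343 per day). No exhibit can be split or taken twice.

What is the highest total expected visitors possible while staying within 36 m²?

A density-first pass picks textile wall + print gallery + interactive orrery + sound installation — 920 at 23 m².
Dropping textile wall and print gallery frees 11 m²; slotting in photography bay (22 m²) lifts the total to 995 at 34 m².
Next best is textile wall + print gallery + interactive orrery + sound installation at 920 (23 m²) — short by 75.

995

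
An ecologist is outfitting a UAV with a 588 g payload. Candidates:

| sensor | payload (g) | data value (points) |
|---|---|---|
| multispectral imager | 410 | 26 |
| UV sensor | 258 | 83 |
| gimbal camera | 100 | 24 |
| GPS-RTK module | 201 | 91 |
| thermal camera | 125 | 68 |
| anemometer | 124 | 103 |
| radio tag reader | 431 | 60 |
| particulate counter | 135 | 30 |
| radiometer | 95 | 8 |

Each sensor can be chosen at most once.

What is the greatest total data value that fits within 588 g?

292

Ranking by ratio (data value/g): anemometer 0.83, thermal camera 0.54, GPS-RTK module 0.45, UV sensor 0.32.
Taking the top-ratio sensors first gives gimbal camera + GPS-RTK module + thermal camera + anemometer for 286 (550 g).
Replace gimbal camera with particulate counter: the trade gains 6 net, giving 292 at 585 g.
That's the maximum — no swap from here does better than 292.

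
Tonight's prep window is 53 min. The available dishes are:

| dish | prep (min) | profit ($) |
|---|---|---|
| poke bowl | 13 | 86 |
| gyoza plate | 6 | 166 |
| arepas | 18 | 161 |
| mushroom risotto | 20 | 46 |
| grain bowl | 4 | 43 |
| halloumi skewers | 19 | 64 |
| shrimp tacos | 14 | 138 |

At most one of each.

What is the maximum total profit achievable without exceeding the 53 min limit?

551

By profit per min: gyoza plate 27.67, grain bowl 10.75, shrimp tacos 9.86, arepas 8.94 lead.
Filling by ratio: gyoza plate + arepas + grain bowl + shrimp tacos for 508, with 11 min left unused.
Dropping grain bowl frees 4 min; slotting in poke bowl (13 min) lifts the total to 551 at 51 min.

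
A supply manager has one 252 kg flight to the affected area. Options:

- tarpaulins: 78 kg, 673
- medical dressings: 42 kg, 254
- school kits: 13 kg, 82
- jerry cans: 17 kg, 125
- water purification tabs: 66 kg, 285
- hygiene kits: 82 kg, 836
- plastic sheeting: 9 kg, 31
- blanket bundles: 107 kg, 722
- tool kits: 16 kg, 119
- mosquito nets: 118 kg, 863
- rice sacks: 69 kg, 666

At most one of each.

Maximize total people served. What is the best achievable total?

2300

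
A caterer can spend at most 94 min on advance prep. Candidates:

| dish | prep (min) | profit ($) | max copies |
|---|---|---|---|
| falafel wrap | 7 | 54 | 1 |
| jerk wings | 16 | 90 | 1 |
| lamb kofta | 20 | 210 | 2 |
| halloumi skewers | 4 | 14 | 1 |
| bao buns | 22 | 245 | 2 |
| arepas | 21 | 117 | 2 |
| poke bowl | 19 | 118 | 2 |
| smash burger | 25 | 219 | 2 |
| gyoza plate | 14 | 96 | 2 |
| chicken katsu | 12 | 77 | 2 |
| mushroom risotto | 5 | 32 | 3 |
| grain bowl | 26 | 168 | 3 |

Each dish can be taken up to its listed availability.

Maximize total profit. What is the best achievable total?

974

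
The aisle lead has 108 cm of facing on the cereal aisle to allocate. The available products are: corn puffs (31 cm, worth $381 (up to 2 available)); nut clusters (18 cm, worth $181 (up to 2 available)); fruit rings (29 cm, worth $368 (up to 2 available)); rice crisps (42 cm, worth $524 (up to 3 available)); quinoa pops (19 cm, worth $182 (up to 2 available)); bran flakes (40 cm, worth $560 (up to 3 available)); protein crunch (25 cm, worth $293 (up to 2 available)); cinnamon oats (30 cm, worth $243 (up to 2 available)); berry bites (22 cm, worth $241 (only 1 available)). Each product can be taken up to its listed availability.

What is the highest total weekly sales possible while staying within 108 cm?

1413

The ratio ordering already packs tightly: 2×bran flakes + protein crunch, 105 cm, 1413.
That's the maximum — no swap from here does better than 1413.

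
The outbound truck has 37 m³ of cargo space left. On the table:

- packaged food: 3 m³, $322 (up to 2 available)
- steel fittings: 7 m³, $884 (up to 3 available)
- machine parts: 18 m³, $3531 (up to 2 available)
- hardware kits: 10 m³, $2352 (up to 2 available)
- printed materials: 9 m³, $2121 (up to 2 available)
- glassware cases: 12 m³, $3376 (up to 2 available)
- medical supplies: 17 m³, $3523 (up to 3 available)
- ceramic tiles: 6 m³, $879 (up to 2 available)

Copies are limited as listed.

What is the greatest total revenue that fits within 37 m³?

9426

Taking the top-ratio shipments first gives packaged food + printed materials + 2×glassware cases for 9195 (36 m³).
The 9 m³ tied up in printed materials is better spent on hardware kits — total rises to 9426 (37 m³).
Every other selection either busts 37 m³ or exceeds an availability limit or fails to beat 9426.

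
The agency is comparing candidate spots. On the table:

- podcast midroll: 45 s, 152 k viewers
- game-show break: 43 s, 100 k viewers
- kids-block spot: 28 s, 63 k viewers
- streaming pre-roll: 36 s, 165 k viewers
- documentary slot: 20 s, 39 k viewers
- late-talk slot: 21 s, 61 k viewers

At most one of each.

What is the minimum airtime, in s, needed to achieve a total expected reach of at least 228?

64

Minimise s subject to total expected reach ≥ 228.
Taking kids-block spot + streaming pre-roll gives 228 (≥ 228) for 64 s.
Below 64 s the best achievable stays under 228.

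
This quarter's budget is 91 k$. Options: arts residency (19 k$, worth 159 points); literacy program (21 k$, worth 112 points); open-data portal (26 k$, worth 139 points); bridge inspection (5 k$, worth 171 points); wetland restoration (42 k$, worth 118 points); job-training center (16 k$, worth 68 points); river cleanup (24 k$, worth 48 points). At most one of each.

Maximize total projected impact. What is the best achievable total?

Taking arts residency + literacy program + open-data portal + bridge inspection + job-training center: 87 k$ used, 649 in projected impact.

649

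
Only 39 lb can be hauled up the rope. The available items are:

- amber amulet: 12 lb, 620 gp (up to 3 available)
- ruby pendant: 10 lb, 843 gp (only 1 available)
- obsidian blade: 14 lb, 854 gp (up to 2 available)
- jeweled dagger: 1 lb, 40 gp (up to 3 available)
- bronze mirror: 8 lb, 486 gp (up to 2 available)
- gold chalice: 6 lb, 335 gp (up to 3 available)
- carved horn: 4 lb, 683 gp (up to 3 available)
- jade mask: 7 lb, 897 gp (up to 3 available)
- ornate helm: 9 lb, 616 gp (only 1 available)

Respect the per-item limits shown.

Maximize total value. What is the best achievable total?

Gold chalice + 3×carved horn + 3×jade mask uses 39 of the 39 lb and totals 5075.
Nothing else within 39 lb beats 5075.

5075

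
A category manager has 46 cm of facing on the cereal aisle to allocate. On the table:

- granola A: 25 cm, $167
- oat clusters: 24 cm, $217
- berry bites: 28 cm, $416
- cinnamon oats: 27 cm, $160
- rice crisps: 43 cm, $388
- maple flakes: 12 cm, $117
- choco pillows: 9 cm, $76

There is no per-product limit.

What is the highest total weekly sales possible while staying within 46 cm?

568

By weekly sales per cm: berry bites 14.86, maple flakes 9.75, oat clusters 9.04, rice crisps 9.02 lead.
The ratio heuristic lands on berry bites + maple flakes (533) but leaves 6 cm idle.
The 12 cm tied up in maple flakes is better spent on 2×choco pillows — total rises to 568 (46 cm).
No other feasible combination exceeds 568.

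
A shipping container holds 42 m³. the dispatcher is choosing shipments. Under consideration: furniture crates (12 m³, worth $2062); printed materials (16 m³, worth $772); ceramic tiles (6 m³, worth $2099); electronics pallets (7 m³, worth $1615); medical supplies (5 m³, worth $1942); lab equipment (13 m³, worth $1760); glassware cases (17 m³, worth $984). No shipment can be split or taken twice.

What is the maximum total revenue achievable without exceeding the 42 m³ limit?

7863

Density check — medical supplies 388.40, ceramic tiles 349.83, electronics pallets 230.71, furniture crates 171.83 are the best per m³.
Filling by ratio: furniture crates + ceramic tiles + electronics pallets + medical supplies for 7718, with 12 m³ left unused.
Replace electronics pallets with lab equipment: the trade gains 145 net, giving 7863 at 36 m³.
Runner-up furniture crates + ceramic tiles + electronics pallets + medical supplies tops out at 7718.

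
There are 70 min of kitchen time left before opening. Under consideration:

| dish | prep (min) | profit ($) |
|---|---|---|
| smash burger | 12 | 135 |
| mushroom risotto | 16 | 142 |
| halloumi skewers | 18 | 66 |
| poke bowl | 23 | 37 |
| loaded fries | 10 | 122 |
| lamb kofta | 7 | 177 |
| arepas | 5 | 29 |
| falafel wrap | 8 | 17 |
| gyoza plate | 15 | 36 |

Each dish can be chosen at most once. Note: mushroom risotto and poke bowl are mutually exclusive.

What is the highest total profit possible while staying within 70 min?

671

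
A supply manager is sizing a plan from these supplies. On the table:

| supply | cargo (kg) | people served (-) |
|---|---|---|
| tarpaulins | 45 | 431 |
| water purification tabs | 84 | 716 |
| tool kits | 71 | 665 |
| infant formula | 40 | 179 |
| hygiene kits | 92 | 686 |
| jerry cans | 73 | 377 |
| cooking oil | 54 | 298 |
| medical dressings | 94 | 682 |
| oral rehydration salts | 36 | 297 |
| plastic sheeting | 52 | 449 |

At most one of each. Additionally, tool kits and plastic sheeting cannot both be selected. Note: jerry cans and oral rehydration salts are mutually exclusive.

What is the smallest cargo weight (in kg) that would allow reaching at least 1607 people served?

191

Need the lightest bundle worth ≥ 1607.
Taking water purification tabs + tool kits + oral rehydration salts gives 1678 (≥ 1607) for 191 kg.
Any bundle with less than 191 kg falls short of 1607.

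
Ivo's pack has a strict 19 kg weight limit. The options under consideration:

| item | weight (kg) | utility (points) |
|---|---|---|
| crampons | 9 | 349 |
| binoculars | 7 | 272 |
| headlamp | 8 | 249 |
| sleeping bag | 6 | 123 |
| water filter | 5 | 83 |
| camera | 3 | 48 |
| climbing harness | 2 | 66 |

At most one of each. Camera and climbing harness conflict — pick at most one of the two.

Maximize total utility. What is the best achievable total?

687

Density check — binoculars 38.86, crampons 38.78, climbing harness 33.00, headlamp 31.12 are the best per kg.
The ratio ordering already packs tightly: crampons + binoculars + climbing harness, 18 kg, 687.
Runner-up crampons + binoculars + camera tops out at 669.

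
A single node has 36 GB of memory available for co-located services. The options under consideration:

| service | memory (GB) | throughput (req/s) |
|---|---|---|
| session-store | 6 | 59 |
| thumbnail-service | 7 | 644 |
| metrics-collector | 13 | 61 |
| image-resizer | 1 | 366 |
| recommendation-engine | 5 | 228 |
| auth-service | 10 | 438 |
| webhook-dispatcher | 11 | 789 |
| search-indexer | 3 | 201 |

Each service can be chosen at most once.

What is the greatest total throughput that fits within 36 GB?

The ratio heuristic lands on session-store + thumbnail-service + image-resizer + recommendation-engine + webhook-dispatcher + search-indexer (2287) but leaves 3 GB idle.
Dropping session-store and search-indexer frees 9 GB; slotting in auth-service (10 GB) lifts the total to 2465 at 34 GB.
An exhaustive check of the 256 subsets confirms 2465.

2465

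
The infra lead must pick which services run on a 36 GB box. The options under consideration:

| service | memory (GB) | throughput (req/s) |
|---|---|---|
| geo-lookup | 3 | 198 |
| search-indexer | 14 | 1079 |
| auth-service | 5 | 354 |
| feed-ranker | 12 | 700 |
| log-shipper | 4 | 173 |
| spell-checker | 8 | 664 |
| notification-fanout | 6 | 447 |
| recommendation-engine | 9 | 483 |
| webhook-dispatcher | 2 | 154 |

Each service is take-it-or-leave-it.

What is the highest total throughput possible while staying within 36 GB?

The ratio heuristic lands on search-indexer + auth-service + spell-checker + notification-fanout + webhook-dispatcher (2698) but leaves 1 GB idle.
The 2 GB tied up in webhook-dispatcher is better spent on geo-lookup — total rises to 2742 (36 GB).
Runner-up search-indexer + auth-service + spell-checker + notification-fanout + webhook-dispatcher tops out at 2698.

2742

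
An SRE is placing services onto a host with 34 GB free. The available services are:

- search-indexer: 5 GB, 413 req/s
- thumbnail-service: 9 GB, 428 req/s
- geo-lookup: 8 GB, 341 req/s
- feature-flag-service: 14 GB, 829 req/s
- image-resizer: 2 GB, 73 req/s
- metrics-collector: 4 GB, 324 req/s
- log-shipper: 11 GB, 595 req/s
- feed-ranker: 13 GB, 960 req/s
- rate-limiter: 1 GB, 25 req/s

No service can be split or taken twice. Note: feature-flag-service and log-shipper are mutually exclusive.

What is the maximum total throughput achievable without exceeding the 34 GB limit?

Ranking by ratio (throughput/GB): search-indexer 82.60, metrics-collector 81.00, feed-ranker 73.85, feature-flag-service 59.21.
Best packing: search-indexer + metrics-collector + log-shipper + feed-ranker + rate-limiter — 34 GB, 2317 total.

2317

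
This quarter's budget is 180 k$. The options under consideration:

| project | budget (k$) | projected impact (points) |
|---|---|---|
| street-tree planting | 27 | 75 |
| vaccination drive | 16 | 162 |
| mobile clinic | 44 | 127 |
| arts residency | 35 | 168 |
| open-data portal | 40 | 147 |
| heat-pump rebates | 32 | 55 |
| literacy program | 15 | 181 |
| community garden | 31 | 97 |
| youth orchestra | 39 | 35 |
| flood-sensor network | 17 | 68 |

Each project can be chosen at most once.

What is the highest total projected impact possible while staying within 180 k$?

860

By projected impact per k$: literacy program 12.07, vaccination drive 10.12, arts residency 4.80, flood-sensor network 4.00 lead.
Filling by ratio: vaccination drive + arts residency + open-data portal + literacy program + community garden + flood-sensor network for 823, with 26 k$ left unused.
Dropping community garden and flood-sensor network frees 48 k$; slotting in street-tree planting + mobile clinic (71 k$) lifts the total to 860 at 177 k$.
Next best is vaccination drive + mobile clinic + arts residency + open-data portal + literacy program + flood-sensor network at 853 (167 k$) — short by 7.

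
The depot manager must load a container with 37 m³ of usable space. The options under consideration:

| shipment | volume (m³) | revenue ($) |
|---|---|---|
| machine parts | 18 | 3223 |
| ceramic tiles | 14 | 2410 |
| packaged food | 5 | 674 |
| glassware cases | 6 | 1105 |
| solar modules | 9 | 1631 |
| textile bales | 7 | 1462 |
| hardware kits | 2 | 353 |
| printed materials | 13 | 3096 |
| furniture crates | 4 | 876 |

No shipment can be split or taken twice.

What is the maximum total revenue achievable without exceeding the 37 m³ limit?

Ranking by ratio (revenue/m³): printed materials 238.15, furniture crates 219.00, textile bales 208.86, glassware cases 184.17.
A density-first pass picks packaged food + glassware cases + textile bales + hardware kits + printed materials + furniture crates — 7566 at 37 m³.
The 9 m³ tied up in packaged food and furniture crates is better spent on solar modules — total rises to 7647 (37 m³).
That's the maximum — no swap from here does better than 7647.

7647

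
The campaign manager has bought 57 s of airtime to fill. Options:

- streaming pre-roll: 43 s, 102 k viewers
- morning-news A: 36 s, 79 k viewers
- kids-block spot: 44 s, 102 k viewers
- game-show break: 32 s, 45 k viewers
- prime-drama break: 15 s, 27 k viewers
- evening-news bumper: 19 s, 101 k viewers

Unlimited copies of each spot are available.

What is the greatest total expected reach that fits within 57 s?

303

By expected reach per s: evening-news bumper 5.32, streaming pre-roll 2.37, kids-block spot 2.32, morning-news A 2.19 lead.
Best packing: 3×evening-news bumper — 57 s, 303 total.
No other feasible combination exceeds 303.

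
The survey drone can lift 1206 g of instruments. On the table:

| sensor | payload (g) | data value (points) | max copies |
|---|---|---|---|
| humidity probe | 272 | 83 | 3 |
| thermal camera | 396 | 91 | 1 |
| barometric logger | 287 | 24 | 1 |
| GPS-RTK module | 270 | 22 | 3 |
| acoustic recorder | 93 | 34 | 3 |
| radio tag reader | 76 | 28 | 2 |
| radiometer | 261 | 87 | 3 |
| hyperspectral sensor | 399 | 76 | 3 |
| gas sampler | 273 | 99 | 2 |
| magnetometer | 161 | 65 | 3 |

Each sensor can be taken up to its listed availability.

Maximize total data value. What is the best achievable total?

455

Density check — magnetometer 0.40, radio tag reader 0.37, acoustic recorder 0.37, gas sampler 0.36 are the best per g.
Taking the top-ratio sensors first gives 3×acoustic recorder + 2×radio tag reader + gas sampler + 3×magnetometer for 452 (1187 g).
Replace 2×acoustic recorder and radio tag reader with gas sampler: the trade gains 3 net, giving 455 at 1198 g.
That's the maximum — no swap from here does better than 455.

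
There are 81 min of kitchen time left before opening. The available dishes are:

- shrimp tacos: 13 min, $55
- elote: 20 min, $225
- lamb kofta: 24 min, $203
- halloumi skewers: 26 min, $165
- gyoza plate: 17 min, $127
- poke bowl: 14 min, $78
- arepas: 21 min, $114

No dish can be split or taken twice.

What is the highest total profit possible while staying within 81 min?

633

The ratio ordering already packs tightly: elote + lamb kofta + gyoza plate + poke bowl, 75 min, 633.
The closest alternative, elote + lamb kofta + poke bowl + arepas, reaches only 620.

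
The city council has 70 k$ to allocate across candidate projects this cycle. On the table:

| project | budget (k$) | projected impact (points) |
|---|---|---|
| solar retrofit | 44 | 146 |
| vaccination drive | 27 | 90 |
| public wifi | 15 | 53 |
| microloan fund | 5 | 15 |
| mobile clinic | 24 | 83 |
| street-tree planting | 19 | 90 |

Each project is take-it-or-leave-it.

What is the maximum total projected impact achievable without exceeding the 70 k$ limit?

263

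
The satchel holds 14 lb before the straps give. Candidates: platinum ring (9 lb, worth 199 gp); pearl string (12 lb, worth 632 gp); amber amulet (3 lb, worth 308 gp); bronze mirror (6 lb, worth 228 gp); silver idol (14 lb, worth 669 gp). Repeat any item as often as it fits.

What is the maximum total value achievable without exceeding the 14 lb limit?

1232

Taking 4×amber amulet: 12 lb used, 1232 in value.
The spare 2 lb is too small for any remaining item, and no exchange beats 1232.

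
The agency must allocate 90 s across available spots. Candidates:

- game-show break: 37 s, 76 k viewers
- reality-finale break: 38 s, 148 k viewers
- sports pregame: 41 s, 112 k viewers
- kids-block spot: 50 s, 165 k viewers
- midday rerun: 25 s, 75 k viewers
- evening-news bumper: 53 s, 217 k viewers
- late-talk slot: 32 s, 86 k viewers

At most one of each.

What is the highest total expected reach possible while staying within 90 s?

313

Filling by ratio: midday rerun + evening-news bumper for 292, with 12 s left unused.
Dropping midday rerun and evening-news bumper frees 78 s; slotting in reality-finale break + kids-block spot (88 s) lifts the total to 313 at 88 s.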